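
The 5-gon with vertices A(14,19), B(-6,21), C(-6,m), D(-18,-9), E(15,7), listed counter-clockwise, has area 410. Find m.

The doubled signed area Σ (x_i y_{i+1} − x_{i+1} y_i) is linear in m.
With m=0 it equals 784; the coefficient of m is 12 (from the two edges through C).
So 12·m + 784 = 2·410 = 820 ⇒ m = 3.

3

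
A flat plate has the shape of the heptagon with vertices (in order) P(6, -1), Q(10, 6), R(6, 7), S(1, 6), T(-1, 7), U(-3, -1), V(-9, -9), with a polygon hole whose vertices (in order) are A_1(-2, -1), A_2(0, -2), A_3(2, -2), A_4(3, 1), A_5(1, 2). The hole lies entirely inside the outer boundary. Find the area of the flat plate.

100.5

Outer boundary:
Σ = (46) + (34) + (29) + (13) + (22) + (18) + (63) = 225
Area = |Σ|/2 = 112.5.
Hole:
Σ = (4) + (4) + (8) + (5) + (3) = 24
Area = |Σ|/2 = 12.
Net area = 112.5 − 12 = 100.5.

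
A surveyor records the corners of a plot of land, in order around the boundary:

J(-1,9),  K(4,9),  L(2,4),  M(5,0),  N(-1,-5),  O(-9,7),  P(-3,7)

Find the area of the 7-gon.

Σ = (-45) + (-2) + (-20) + (-25) + (-52) + (-42) + (-20) = -206
Area = |Σ|/2 = 103.

103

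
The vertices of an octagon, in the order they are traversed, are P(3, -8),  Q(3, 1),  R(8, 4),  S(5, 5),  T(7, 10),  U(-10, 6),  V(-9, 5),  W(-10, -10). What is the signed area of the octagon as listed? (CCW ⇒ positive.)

231

P→Q: (3)(1) − (3)(-8) = 27
Q→R: (3)(4) − (8)(1) = 4
R→S: (8)(5) − (5)(4) = 20
S→T: (5)(10) − (7)(5) = 15
T→U: (7)(6) − (-10)(10) = 142
U→V: (-10)(5) − (-9)(6) = 4
V→W: (-9)(-10) − (-10)(5) = 140
W→P: (-10)(-8) − (3)(-10) = 110
Σ = 462
Signed area = Σ/2 = 231 (positive ⇒ counter-clockwise traversal).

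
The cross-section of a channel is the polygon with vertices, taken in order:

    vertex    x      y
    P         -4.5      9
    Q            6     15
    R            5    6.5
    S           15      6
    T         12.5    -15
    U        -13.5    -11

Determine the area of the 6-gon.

518

Apply the surveyor's formula: 2A = Σ (x_i·y_{i+1} − x_{i+1}·y_i), indices taken mod 6.
Σ = (-121.5) + (-36) + (-67.5) + (-300) + (-340) + (-171) = -1036
Area = |Σ|/2 = 518.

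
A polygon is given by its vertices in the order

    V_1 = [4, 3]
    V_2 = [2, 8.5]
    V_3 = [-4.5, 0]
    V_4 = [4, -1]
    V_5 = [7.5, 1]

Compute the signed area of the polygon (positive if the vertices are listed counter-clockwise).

50.375

Apply Gauss's area formula: 2A = Σ (x_i·y_{i+1} − x_{i+1}·y_i), indices taken mod 5.
Σ = (28) + (38.25) + (4.5) + (11.5) + (18.5) = 100.75
Signed area = Σ/2 = 50.375 (positive ⇒ counter-clockwise traversal).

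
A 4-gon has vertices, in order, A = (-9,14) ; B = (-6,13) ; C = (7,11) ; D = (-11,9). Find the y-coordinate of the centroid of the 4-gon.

886/79

Apply the surveyor's formula. First the cross-terms c_i = x_i·y_{i+1} − x_{i+1}·y_i:
  -33, -157, 184, -73  ⇒  2A = -79, A = -39.5.
Then Σ (y_i + y_{i+1})·c_i = -2658, so ȳ = -2658 / (6·(-39.5)) = 886/79.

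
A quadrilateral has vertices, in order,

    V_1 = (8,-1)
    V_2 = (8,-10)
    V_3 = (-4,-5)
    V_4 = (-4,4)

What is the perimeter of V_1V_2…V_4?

44

|V_1V_2| = √((0)² + (-9)²) = √81 = 9
|V_2V_3| = √((-12)² + (5)²) = √169 = 13
|V_3V_4| = √((0)² + (9)²) = √81 = 9
|V_4V_1| = √((12)² + (-5)²) = √169 = 13
Perimeter = 9 + 13 + 9 + 13 = 44.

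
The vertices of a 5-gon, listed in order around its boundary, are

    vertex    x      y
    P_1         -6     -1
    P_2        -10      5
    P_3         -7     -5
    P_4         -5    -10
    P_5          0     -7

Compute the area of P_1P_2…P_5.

Σ = (-40) + (85) + (45) + (35) + (-42) = 83
Area = |Σ|/2 = 41.5.

41.5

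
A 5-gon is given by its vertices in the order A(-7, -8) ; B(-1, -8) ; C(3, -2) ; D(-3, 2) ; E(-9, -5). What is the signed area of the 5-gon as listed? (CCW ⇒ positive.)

72

Apply Gauss's area formula: 2A = Σ (x_i·y_{i+1} − x_{i+1}·y_i), indices taken mod 5.
Σ = (48) + (26) + (0) + (33) + (37) = 144
Signed area = Σ/2 = 72 (positive ⇒ counter-clockwise traversal).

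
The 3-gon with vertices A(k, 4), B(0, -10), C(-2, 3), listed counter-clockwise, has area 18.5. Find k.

The doubled signed area Σ (x_i y_{i+1} − x_{i+1} y_i) is linear in k.
With k=0 it equals -28; the coefficient of k is -13 (from the two edges through A).
So -13·k + -28 = 2·18.5 = 37 ⇒ k = -5.

-5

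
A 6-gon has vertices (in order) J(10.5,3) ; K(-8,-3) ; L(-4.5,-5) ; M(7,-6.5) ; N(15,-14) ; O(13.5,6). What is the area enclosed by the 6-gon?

Apply the shoelace formula: 2A = Σ (x_i·y_{i+1} − x_{i+1}·y_i), indices taken mod 6.
Σ = (-7.5) + (26.5) + (64.25) + (-0.5) + (279) + (-22.5) = 339.25
Area = |Σ|/2 = 169.625.

169.625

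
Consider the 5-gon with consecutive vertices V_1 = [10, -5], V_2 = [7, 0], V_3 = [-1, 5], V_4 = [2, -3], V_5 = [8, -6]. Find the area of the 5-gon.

Apply Gauss's area formula: 2A = Σ (x_i·y_{i+1} − x_{i+1}·y_i), indices taken mod 5.
Cross-terms: 35, 35, -7, 12, 20  ⇒  Σ = 95
Area = |Σ|/2 = 47.5.

47.5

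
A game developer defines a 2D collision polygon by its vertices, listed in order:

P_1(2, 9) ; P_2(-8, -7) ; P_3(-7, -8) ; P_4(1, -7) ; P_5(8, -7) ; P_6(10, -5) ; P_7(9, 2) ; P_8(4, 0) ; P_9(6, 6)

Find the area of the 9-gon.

166

Apply the shoelace (surveyor's) formula: 2A = Σ (x_i·y_{i+1} − x_{i+1}·y_i), indices taken mod 9.
Cross-terms: 58, 15, 57, 49, 30, 65, -8, 24, 42  ⇒  Σ = 332
Area = |Σ|/2 = 166.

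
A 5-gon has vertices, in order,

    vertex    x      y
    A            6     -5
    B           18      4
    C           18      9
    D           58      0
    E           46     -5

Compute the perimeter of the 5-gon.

114

|AB| = √((12)² + (9)²) = √225 = 15
|BC| = √((0)² + (5)²) = √25 = 5
|CD| = √((40)² + (-9)²) = √1681 = 41
|DE| = √((-12)² + (-5)²) = √169 = 13
|EA| = √((-40)² + (0)²) = √1600 = 40
Perimeter = 15 + 5 + 41 + 13 + 40 = 114.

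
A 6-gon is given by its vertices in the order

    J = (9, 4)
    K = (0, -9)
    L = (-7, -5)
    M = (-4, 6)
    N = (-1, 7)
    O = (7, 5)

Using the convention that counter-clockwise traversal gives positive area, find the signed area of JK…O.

-149.5

Σ = (-81) + (-63) + (-62) + (-22) + (-54) + (-17) = -299
Signed area = Σ/2 = -149.5 (negative ⇒ clockwise traversal).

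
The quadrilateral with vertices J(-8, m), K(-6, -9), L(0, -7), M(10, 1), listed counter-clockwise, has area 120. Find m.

3

The doubled signed area Σ (x_i y_{i+1} − x_{i+1} y_i) is linear in m.
With m=0 it equals 192; the coefficient of m is 16 (from the two edges through J).
So 16·m + 192 = 2·120 = 240 ⇒ m = 3.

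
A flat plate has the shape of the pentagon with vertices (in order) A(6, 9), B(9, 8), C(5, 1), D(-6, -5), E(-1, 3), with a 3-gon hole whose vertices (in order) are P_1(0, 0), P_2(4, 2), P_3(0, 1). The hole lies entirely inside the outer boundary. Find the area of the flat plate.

64.5

Outer boundary:
Apply Gauss's area formula: 2A = Σ (x_i·y_{i+1} − x_{i+1}·y_i), indices taken mod 5.
Cross-terms: -33, -31, -19, -23, -27  ⇒  Σ = -133
Area = |Σ|/2 = 66.5.
Hole:
Apply the shoelace formula: 2A = Σ (x_i·y_{i+1} − x_{i+1}·y_i), indices taken mod 3.
Cross-terms: 0, 4, 0  ⇒  Σ = 4
Area = |Σ|/2 = 2.
Net area = 66.5 − 2 = 64.5.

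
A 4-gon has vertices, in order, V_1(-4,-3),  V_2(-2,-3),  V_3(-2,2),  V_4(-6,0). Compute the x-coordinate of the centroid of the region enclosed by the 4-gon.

Apply Gauss's area formula. First the cross-terms c_i = x_i·y_{i+1} − x_{i+1}·y_i:
  6, -10, 12, 18  ⇒  2A = 26, A = 13.
Then Σ (x_i + x_{i+1})·c_i = -272, so x̄ = -272 / (6·13) = -136/39.

-136/39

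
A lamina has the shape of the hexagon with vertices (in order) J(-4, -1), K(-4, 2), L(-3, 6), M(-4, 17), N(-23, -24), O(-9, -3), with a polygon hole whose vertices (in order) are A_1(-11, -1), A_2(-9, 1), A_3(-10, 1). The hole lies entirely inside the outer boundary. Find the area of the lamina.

Outer boundary:
Apply the shoelace (surveyor's) formula: 2A = Σ (x_i·y_{i+1} − x_{i+1}·y_i), indices taken mod 6.
J→K: (-4)(2) − (-4)(-1) = -12
K→L: (-4)(6) − (-3)(2) = -18
L→M: (-3)(17) − (-4)(6) = -27
M→N: (-4)(-24) − (-23)(17) = 487
N→O: (-23)(-3) − (-9)(-24) = -147
O→J: (-9)(-1) − (-4)(-3) = -3
Σ = 280
Area = |Σ|/2 = 140.
Hole:
Apply the shoelace formula: 2A = Σ (x_i·y_{i+1} − x_{i+1}·y_i), indices taken mod 3.
Σ = (-20) + (1) + (21) = 2
Area = |Σ|/2 = 1.
Net area = 140 − 1 = 139.

139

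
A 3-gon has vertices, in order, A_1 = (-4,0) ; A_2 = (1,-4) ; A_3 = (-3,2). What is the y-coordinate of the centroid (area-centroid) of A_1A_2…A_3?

Apply the shoelace (surveyor's) formula. First the cross-terms c_i = x_i·y_{i+1} − x_{i+1}·y_i:
  16, -10, 8  ⇒  2A = 14, A = 7.
Then Σ (y_i + y_{i+1})·c_i = -28, so ȳ = -28 / (6·7) = -2/3.

-2/3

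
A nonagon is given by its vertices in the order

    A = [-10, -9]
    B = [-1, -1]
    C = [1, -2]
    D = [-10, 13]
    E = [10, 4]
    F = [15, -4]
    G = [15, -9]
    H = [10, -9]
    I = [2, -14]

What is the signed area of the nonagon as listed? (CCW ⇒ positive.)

Apply Gauss's area formula: 2A = Σ (x_i·y_{i+1} − x_{i+1}·y_i), indices taken mod 9.
Σ = (1) + (3) + (-7) + (-170) + (-100) + (-75) + (-45) + (-122) + (-158) = -673
Signed area = Σ/2 = -336.5 (negative ⇒ clockwise traversal).

-336.5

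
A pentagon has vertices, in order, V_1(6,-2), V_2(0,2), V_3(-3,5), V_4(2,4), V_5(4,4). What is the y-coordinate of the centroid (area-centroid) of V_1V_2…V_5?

71/33

Apply the shoelace formula. First the cross-terms c_i = x_i·y_{i+1} − x_{i+1}·y_i:
  12, 6, -22, -8, -32  ⇒  2A = -44, A = -22.
Then Σ (y_i + y_{i+1})·c_i = -284, so ȳ = -284 / (6·(-22)) = 71/33.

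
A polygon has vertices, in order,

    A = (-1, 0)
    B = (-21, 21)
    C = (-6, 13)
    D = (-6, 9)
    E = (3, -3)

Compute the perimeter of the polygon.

|AB| = √((-20)² + (21)²) = √841 = 29
|BC| = √((15)² + (-8)²) = √289 = 17
|CD| = √((0)² + (-4)²) = √16 = 4
|DE| = √((9)² + (-12)²) = √225 = 15
|EA| = √((-4)² + (3)²) = √25 = 5
Perimeter = 29 + 17 + 4 + 15 + 5 = 70.

70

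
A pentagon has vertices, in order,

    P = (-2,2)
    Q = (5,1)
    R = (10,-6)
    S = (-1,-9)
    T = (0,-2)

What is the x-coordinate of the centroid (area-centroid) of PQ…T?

3.32

Apply Gauss's area formula. First the cross-terms c_i = x_i·y_{i+1} − x_{i+1}·y_i:
  -12, -40, -96, 2, -4  ⇒  2A = -150, A = -75.
Then Σ (x_i + x_{i+1})·c_i = -1494, so x̄ = -1494 / (6·(-75)) = 3.32.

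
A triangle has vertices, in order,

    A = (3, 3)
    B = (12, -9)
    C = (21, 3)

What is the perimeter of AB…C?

48

|AB| = √((9)² + (-12)²) = √225 = 15
|BC| = √((9)² + (12)²) = √225 = 15
|CA| = √((-18)² + (0)²) = √324 = 18
Perimeter = 15 + 15 + 18 = 48.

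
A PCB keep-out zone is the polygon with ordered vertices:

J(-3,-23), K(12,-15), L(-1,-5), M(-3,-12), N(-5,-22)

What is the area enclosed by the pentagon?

149

Apply the shoelace (surveyor's) formula: 2A = Σ (x_i·y_{i+1} − x_{i+1}·y_i), indices taken mod 5.
Σ = (321) + (-75) + (-3) + (6) + (49) = 298
Area = |Σ|/2 = 149.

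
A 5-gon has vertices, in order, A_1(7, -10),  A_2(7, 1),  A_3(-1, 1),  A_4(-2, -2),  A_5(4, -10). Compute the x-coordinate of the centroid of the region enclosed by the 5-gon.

500/147

Apply Gauss's area formula. First the cross-terms c_i = x_i·y_{i+1} − x_{i+1}·y_i:
  77, 8, 4, 28, 30  ⇒  2A = 147, A = 73.5.
Then Σ (x_i + x_{i+1})·c_i = 1500, so x̄ = 1500 / (6·73.5) = 500/147.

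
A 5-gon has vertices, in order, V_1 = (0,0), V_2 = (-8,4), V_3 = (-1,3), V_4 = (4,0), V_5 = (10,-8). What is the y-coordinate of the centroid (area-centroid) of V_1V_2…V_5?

-5/12

Apply the surveyor's formula. First the cross-terms c_i = x_i·y_{i+1} − x_{i+1}·y_i:
  0, -20, -12, -32, 0  ⇒  2A = -64, A = -32.
Then Σ (y_i + y_{i+1})·c_i = 80, so ȳ = 80 / (6·(-32)) = -5/12.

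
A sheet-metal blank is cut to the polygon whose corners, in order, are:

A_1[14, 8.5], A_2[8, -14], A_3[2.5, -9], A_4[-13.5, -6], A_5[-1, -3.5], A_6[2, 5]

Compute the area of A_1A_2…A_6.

Apply the shoelace formula: 2A = Σ (x_i·y_{i+1} − x_{i+1}·y_i), indices taken mod 6.
Σ = (-264) + (-37) + (-136.5) + (41.25) + (2) + (-53) = -447.25
Area = |Σ|/2 = 223.625.

223.625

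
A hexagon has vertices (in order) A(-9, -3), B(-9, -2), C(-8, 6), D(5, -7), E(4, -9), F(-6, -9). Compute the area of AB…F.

111.5

A→B: (-9)(-2) − (-9)(-3) = -9
B→C: (-9)(6) − (-8)(-2) = -70
C→D: (-8)(-7) − (5)(6) = 26
D→E: (5)(-9) − (4)(-7) = -17
E→F: (4)(-9) − (-6)(-9) = -90
F→A: (-6)(-3) − (-9)(-9) = -63
Σ = -223
Area = |Σ|/2 = 111.5.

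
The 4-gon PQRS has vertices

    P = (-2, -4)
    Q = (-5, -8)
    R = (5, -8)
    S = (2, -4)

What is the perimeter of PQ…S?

24

|PQ| = √((-3)² + (-4)²) = √25 = 5
|QR| = √((10)² + (0)²) = √100 = 10
|RS| = √((-3)² + (4)²) = √25 = 5
|SP| = √((-4)² + (0)²) = √16 = 4
Perimeter = 5 + 10 + 5 + 4 = 24.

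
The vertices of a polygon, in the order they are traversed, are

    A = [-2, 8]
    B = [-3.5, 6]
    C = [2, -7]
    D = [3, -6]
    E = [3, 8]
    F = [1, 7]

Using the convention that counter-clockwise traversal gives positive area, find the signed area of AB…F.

Apply the surveyor's formula: 2A = Σ (x_i·y_{i+1} − x_{i+1}·y_i), indices taken mod 6.
Σ = (16) + (12.5) + (9) + (42) + (13) + (22) = 114.5
Signed area = Σ/2 = 57.25 (positive ⇒ counter-clockwise traversal).

57.25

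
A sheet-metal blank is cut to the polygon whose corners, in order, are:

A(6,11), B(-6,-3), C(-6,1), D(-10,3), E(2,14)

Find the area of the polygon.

Apply the surveyor's formula: 2A = Σ (x_i·y_{i+1} − x_{i+1}·y_i), indices taken mod 5.
Σ = (48) + (-24) + (-8) + (-146) + (-62) = -192
Area = |Σ|/2 = 96.

96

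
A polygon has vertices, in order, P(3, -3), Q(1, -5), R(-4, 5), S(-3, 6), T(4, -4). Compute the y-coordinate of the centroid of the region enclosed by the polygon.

0.1875

Apply Gauss's area formula. First the cross-terms c_i = x_i·y_{i+1} − x_{i+1}·y_i:
  -12, -15, -9, -12, 0  ⇒  2A = -48, A = -24.
Then Σ (y_i + y_{i+1})·c_i = -27, so ȳ = -27 / (6·(-24)) = 0.1875.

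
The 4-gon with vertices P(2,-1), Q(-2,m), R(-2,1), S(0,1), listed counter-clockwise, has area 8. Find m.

6

The doubled signed area Σ (x_i y_{i+1} − x_{i+1} y_i) is linear in m.
With m=0 it equals -8; the coefficient of m is 4 (from the two edges through Q).
So 4·m + -8 = 2·8 = 16 ⇒ m = 6.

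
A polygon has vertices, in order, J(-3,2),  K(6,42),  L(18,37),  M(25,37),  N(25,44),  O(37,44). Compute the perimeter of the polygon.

|JK| = √((9)² + (40)²) = √1681 = 41
|KL| = √((12)² + (-5)²) = √169 = 13
|LM| = √((7)² + (0)²) = √49 = 7
|MN| = √((0)² + (7)²) = √49 = 7
|NO| = √((12)² + (0)²) = √144 = 12
|OJ| = √((-40)² + (-42)²) = √3364 = 58
Perimeter = 41 + 13 + 7 + 7 + 12 + 58 = 138.

138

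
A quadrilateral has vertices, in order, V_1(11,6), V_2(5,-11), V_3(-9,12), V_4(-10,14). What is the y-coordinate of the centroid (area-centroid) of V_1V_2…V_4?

Apply Gauss's area formula. First the cross-terms c_i = x_i·y_{i+1} − x_{i+1}·y_i:
  -151, -39, -6, -214  ⇒  2A = -410, A = -205.
Then Σ (y_i + y_{i+1})·c_i = -3720, so ȳ = -3720 / (6·(-205)) = 124/41.

124/41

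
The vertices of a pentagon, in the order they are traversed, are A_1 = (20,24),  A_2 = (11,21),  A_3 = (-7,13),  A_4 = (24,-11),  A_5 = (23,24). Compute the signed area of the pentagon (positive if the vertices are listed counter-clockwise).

Σ = (156) + (290) + (-235) + (829) + (72) = 1112
Signed area = Σ/2 = 556 (positive ⇒ counter-clockwise traversal).

556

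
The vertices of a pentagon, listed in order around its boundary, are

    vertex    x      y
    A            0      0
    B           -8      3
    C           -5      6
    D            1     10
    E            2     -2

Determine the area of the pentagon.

55.5

Cross-terms: 0, -33, -56, -22, 0  ⇒  Σ = -111
Area = |Σ|/2 = 55.5.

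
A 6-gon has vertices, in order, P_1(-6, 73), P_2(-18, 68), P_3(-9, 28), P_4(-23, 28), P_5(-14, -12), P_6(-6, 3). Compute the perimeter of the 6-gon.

|P_1P_2| = √((-12)² + (-5)²) = √169 = 13
|P_2P_3| = √((9)² + (-40)²) = √1681 = 41
|P_3P_4| = √((-14)² + (0)²) = √196 = 14
|P_4P_5| = √((9)² + (-40)²) = √1681 = 41
|P_5P_6| = √((8)² + (15)²) = √289 = 17
|P_6P_1| = √((0)² + (70)²) = √4900 = 70
Perimeter = 13 + 41 + 14 + 41 + 17 + 70 = 196.

196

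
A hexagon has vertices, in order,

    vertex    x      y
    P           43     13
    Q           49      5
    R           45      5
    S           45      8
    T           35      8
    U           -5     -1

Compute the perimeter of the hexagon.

|PQ| = √((6)² + (-8)²) = √100 = 10
|QR| = √((-4)² + (0)²) = √16 = 4
|RS| = √((0)² + (3)²) = √9 = 3
|ST| = √((-10)² + (0)²) = √100 = 10
|TU| = √((-40)² + (-9)²) = √1681 = 41
|UP| = √((48)² + (14)²) = √2500 = 50
Perimeter = 10 + 4 + 3 + 10 + 41 + 50 = 118.

118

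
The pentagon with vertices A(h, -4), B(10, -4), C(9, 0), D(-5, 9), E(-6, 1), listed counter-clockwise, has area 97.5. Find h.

Write out the shoelace sum; only the two edges meeting at A involve h:
2·Area = [((-6)·(-4) − h·1) + (h·(-4) − 10·(-4))] + 166
       = -5·h + 230 = 195
⇒ h = 7.

7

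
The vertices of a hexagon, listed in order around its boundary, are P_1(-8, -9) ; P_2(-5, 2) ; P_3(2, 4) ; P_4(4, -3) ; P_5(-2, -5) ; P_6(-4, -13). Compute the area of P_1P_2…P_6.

97.5

P_1→P_2: (-8)(2) − (-5)(-9) = -61
P_2→P_3: (-5)(4) − (2)(2) = -24
P_3→P_4: (2)(-3) − (4)(4) = -22
P_4→P_5: (4)(-5) − (-2)(-3) = -26
P_5→P_6: (-2)(-13) − (-4)(-5) = 6
P_6→P_1: (-4)(-9) − (-8)(-13) = -68
Σ = -195
Area = |Σ|/2 = 97.5.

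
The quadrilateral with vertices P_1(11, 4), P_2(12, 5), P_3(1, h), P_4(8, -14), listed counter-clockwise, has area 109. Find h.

Write out the shoelace sum; only the two edges meeting at P_3 involve h:
2·Area = [(12·h − 1·5) + (1·(-14) − 8·h)] + 193
       = 4·h + 174 = 218
⇒ h = 11.

11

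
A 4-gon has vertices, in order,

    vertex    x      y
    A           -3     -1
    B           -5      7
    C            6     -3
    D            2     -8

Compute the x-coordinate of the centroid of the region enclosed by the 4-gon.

43/121

Apply the surveyor's formula. First the cross-terms c_i = x_i·y_{i+1} − x_{i+1}·y_i:
  -26, -27, -42, -26  ⇒  2A = -121, A = -60.5.
Then Σ (x_i + x_{i+1})·c_i = -129, so x̄ = -129 / (6·(-60.5)) = 43/121.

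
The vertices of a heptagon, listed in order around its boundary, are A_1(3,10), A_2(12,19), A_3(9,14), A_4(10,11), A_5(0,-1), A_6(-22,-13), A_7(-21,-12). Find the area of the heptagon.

Cross-terms: -63, -3, -41, -10, -22, -9, -174  ⇒  Σ = -322
Area = |Σ|/2 = 161.

161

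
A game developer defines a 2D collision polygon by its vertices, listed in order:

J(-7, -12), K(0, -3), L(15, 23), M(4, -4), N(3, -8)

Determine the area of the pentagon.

J→K: (-7)(-3) − (0)(-12) = 21
K→L: (0)(23) − (15)(-3) = 45
L→M: (15)(-4) − (4)(23) = -152
M→N: (4)(-8) − (3)(-4) = -20
N→J: (3)(-12) − (-7)(-8) = -92
Σ = -198
Area = |Σ|/2 = 99.

99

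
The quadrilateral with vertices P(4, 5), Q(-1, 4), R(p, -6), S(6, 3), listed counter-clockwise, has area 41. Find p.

-1

Write out the shoelace sum; only the two edges meeting at R involve p:
2·Area = [((-1)·(-6) − p·4) + (p·3 − 6·(-6))] + 39
       = -1·p + 81 = 82
⇒ p = -1.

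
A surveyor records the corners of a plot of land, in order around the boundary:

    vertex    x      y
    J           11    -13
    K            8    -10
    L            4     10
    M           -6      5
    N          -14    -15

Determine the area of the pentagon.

350.5

Apply Gauss's area formula: 2A = Σ (x_i·y_{i+1} − x_{i+1}·y_i), indices taken mod 5.
J→K: (11)(-10) − (8)(-13) = -6
K→L: (8)(10) − (4)(-10) = 120
L→M: (4)(5) − (-6)(10) = 80
M→N: (-6)(-15) − (-14)(5) = 160
N→J: (-14)(-13) − (11)(-15) = 347
Σ = 701
Area = |Σ|/2 = 350.5.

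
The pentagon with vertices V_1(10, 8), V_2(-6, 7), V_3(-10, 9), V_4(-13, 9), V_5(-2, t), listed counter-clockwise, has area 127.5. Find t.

Write out the shoelace sum; only the two edges meeting at V_5 involve t:
2·Area = [((-13)·t − (-2)·9) + ((-2)·8 − 10·t)] + 161
       = -23·t + 163 = 255
⇒ t = -4.

-4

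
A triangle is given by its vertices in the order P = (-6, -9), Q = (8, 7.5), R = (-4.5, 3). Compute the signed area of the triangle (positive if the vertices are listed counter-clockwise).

71.625

Apply the shoelace (surveyor's) formula: 2A = Σ (x_i·y_{i+1} − x_{i+1}·y_i), indices taken mod 3.
Σ = (27) + (57.75) + (58.5) = 143.25
Signed area = Σ/2 = 71.625 (positive ⇒ counter-clockwise traversal).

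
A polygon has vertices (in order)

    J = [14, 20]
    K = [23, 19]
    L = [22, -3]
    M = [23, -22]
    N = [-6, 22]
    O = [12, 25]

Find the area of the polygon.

Σ = (-194) + (-487) + (-415) + (374) + (-414) + (-110) = -1246
Area = |Σ|/2 = 623.

623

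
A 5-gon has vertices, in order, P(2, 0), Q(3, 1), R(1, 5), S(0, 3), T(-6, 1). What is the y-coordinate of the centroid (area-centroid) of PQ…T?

12/7

Apply Gauss's area formula. First the cross-terms c_i = x_i·y_{i+1} − x_{i+1}·y_i:
  2, 14, 3, 18, -2  ⇒  2A = 35, A = 17.5.
Then Σ (y_i + y_{i+1})·c_i = 180, so ȳ = 180 / (6·17.5) = 12/7.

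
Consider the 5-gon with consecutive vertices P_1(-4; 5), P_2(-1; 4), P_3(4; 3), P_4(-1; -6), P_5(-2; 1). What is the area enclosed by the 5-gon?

35

Apply the shoelace formula: 2A = Σ (x_i·y_{i+1} − x_{i+1}·y_i), indices taken mod 5.
P_1→P_2: (-4)(4) − (-1)(5) = -11
P_2→P_3: (-1)(3) − (4)(4) = -19
P_3→P_4: (4)(-6) − (-1)(3) = -21
P_4→P_5: (-1)(1) − (-2)(-6) = -13
P_5→P_1: (-2)(5) − (-4)(1) = -6
Σ = -70
Area = |Σ|/2 = 35.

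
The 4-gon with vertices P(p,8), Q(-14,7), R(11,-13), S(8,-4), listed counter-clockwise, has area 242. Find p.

13

Write out the shoelace sum; only the two edges meeting at P involve p:
2·Area = [(8·8 − p·(-4)) + (p·7 − (-14)·8)] + 165
       = 11·p + 341 = 484
⇒ p = 13.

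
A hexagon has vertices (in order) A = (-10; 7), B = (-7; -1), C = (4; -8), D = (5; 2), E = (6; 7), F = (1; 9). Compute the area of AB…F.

Apply the shoelace formula: 2A = Σ (x_i·y_{i+1} − x_{i+1}·y_i), indices taken mod 6.
Cross-terms: 59, 60, 48, 23, 47, 97  ⇒  Σ = 334
Area = |Σ|/2 = 167.

167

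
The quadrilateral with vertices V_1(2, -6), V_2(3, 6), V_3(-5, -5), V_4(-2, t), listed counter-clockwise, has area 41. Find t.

The doubled signed area Σ (x_i y_{i+1} − x_{i+1} y_i) is linear in t.
With t=0 it equals 47; the coefficient of t is -7 (from the two edges through V_4).
So -7·t + 47 = 2·41 = 82 ⇒ t = -5.

-5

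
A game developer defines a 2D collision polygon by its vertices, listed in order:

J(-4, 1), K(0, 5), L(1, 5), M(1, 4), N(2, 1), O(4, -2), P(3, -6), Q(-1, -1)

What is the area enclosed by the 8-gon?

36.5

Cross-terms: -20, -5, -1, -7, -8, -18, -9, -5  ⇒  Σ = -73
Area = |Σ|/2 = 36.5.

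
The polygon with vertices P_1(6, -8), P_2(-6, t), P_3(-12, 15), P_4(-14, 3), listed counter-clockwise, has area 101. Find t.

4

The doubled signed area Σ (x_i y_{i+1} − x_{i+1} y_i) is linear in t.
With t=0 it equals 130; the coefficient of t is 18 (from the two edges through P_2).
So 18·t + 130 = 2·101 = 202 ⇒ t = 4.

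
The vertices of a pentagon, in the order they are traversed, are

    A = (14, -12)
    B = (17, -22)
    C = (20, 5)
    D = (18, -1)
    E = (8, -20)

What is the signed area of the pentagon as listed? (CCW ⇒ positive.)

71.5

Apply Gauss's area formula: 2A = Σ (x_i·y_{i+1} − x_{i+1}·y_i), indices taken mod 5.
Σ = (-104) + (525) + (-110) + (-352) + (184) = 143
Signed area = Σ/2 = 71.5 (positive ⇒ counter-clockwise traversal).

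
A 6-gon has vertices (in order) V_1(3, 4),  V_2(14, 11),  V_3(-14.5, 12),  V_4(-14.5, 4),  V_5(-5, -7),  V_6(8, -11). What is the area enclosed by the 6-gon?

Apply the shoelace formula: 2A = Σ (x_i·y_{i+1} − x_{i+1}·y_i), indices taken mod 6.
Cross-terms: -23, 327.5, 116, 121.5, 111, 65  ⇒  Σ = 718
Area = |Σ|/2 = 359.

359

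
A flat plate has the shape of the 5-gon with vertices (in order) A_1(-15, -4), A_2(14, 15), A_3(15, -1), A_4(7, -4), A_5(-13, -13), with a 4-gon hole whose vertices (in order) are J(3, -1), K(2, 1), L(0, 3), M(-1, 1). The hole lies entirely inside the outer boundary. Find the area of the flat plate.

Outer boundary:
Σ = (-169) + (-239) + (-53) + (-143) + (-143) = -747
Area = |Σ|/2 = 373.5.
Hole:
Apply the shoelace (surveyor's) formula: 2A = Σ (x_i·y_{i+1} − x_{i+1}·y_i), indices taken mod 4.
Σ = (5) + (6) + (3) + (-2) = 12
Area = |Σ|/2 = 6.
Net area = 373.5 − 6 = 367.5.

367.5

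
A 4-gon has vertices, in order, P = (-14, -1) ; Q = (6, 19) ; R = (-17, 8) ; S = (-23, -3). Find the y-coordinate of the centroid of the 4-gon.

732/109

Apply the surveyor's formula. First the cross-terms c_i = x_i·y_{i+1} − x_{i+1}·y_i:
  -260, 371, 235, -19  ⇒  2A = 327, A = 163.5.
Then Σ (y_i + y_{i+1})·c_i = 6588, so ȳ = 6588 / (6·163.5) = 732/109.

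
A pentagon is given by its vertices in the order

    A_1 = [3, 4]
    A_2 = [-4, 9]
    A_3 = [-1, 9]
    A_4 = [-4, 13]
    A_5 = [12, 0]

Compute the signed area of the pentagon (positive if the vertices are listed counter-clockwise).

-34.5

Apply the shoelace (surveyor's) formula: 2A = Σ (x_i·y_{i+1} − x_{i+1}·y_i), indices taken mod 5.
Σ = (43) + (-27) + (23) + (-156) + (48) = -69
Signed area = Σ/2 = -34.5 (negative ⇒ clockwise traversal).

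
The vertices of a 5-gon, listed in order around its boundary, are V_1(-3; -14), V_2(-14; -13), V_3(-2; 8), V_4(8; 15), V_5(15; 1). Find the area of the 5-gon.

Apply Gauss's area formula: 2A = Σ (x_i·y_{i+1} − x_{i+1}·y_i), indices taken mod 5.
Cross-terms: -157, -138, -94, -217, -207  ⇒  Σ = -813
Area = |Σ|/2 = 406.5.

406.5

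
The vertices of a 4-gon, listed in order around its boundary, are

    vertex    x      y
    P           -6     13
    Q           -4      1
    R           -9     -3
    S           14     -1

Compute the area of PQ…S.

Cross-terms: 46, 21, 51, 176  ⇒  Σ = 294
Area = |Σ|/2 = 147.

147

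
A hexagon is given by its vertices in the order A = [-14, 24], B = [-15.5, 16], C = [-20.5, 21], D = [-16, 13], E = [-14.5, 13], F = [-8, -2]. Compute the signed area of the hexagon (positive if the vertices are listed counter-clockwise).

56.75

Apply the surveyor's formula: 2A = Σ (x_i·y_{i+1} − x_{i+1}·y_i), indices taken mod 6.
Σ = (148) + (2.5) + (69.5) + (-19.5) + (133) + (-220) = 113.5
Signed area = Σ/2 = 56.75 (positive ⇒ counter-clockwise traversal).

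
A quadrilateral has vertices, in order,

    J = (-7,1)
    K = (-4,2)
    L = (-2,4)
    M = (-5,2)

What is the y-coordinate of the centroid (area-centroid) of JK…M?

7/3

Apply the shoelace (surveyor's) formula. First the cross-terms c_i = x_i·y_{i+1} − x_{i+1}·y_i:
  -10, -12, 16, 9  ⇒  2A = 3, A = 1.5.
Then Σ (y_i + y_{i+1})·c_i = 21, so ȳ = 21 / (6·1.5) = 7/3.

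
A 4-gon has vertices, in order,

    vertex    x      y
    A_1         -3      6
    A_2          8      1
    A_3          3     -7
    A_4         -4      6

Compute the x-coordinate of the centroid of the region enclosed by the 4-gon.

142/63

Apply the surveyor's formula. First the cross-terms c_i = x_i·y_{i+1} − x_{i+1}·y_i:
  -51, -59, -10, -6  ⇒  2A = -126, A = -63.
Then Σ (x_i + x_{i+1})·c_i = -852, so x̄ = -852 / (6·(-63)) = 142/63.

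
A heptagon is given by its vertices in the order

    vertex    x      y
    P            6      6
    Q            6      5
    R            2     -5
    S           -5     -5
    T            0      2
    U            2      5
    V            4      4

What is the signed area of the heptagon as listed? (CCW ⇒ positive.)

-53.5

P→Q: (6)(5) − (6)(6) = -6
Q→R: (6)(-5) − (2)(5) = -40
R→S: (2)(-5) − (-5)(-5) = -35
S→T: (-5)(2) − (0)(-5) = -10
T→U: (0)(5) − (2)(2) = -4
U→V: (2)(4) − (4)(5) = -12
V→P: (4)(6) − (6)(4) = 0
Σ = -107
Signed area = Σ/2 = -53.5 (negative ⇒ clockwise traversal).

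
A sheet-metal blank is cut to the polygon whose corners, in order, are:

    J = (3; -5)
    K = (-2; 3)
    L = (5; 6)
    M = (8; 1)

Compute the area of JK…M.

57

Apply Gauss's area formula: 2A = Σ (x_i·y_{i+1} − x_{i+1}·y_i), indices taken mod 4.
J→K: (3)(3) − (-2)(-5) = -1
K→L: (-2)(6) − (5)(3) = -27
L→M: (5)(1) − (8)(6) = -43
M→J: (8)(-5) − (3)(1) = -43
Σ = -114
Area = |Σ|/2 = 57.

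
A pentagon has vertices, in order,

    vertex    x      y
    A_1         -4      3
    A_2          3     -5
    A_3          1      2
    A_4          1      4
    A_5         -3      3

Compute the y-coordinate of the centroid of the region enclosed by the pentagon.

40/63

Apply Gauss's area formula. First the cross-terms c_i = x_i·y_{i+1} − x_{i+1}·y_i:
  11, 11, 2, 15, 3  ⇒  2A = 42, A = 21.
Then Σ (y_i + y_{i+1})·c_i = 80, so ȳ = 80 / (6·21) = 40/63.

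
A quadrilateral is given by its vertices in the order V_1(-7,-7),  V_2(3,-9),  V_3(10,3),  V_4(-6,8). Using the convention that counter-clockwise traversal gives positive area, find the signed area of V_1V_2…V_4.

189.5

Σ = (84) + (99) + (98) + (98) = 379
Signed area = Σ/2 = 189.5 (positive ⇒ counter-clockwise traversal).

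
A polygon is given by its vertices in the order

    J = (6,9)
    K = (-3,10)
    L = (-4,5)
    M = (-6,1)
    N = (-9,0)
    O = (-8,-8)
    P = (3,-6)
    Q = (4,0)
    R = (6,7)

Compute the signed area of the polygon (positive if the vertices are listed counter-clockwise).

J→K: (6)(10) − (-3)(9) = 87
K→L: (-3)(5) − (-4)(10) = 25
L→M: (-4)(1) − (-6)(5) = 26
M→N: (-6)(0) − (-9)(1) = 9
N→O: (-9)(-8) − (-8)(0) = 72
O→P: (-8)(-6) − (3)(-8) = 72
P→Q: (3)(0) − (4)(-6) = 24
Q→R: (4)(7) − (6)(0) = 28
R→J: (6)(9) − (6)(7) = 12
Σ = 355
Signed area = Σ/2 = 177.5 (positive ⇒ counter-clockwise traversal).

177.5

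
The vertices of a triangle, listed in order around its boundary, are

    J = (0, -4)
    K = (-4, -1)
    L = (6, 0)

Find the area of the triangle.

17

Cross-terms: -16, 6, -24  ⇒  Σ = -34
Area = |Σ|/2 = 17.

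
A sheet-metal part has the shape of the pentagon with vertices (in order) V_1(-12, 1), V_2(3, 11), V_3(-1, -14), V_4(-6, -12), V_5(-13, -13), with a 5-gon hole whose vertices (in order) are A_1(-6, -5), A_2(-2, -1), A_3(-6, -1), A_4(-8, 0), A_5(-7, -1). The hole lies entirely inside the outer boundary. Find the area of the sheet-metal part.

232

Outer boundary:
Σ = (-135) + (-31) + (-72) + (-78) + (-169) = -485
Area = |Σ|/2 = 242.5.
Hole:
Apply the shoelace formula: 2A = Σ (x_i·y_{i+1} − x_{i+1}·y_i), indices taken mod 5.
Cross-terms: -4, -4, -8, 8, 29  ⇒  Σ = 21
Area = |Σ|/2 = 10.5.
Net area = 242.5 − 10.5 = 232.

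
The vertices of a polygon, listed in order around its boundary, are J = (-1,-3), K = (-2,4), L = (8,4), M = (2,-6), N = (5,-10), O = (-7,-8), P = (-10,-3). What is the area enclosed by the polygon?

119

Apply the shoelace formula: 2A = Σ (x_i·y_{i+1} − x_{i+1}·y_i), indices taken mod 7.
J→K: (-1)(4) − (-2)(-3) = -10
K→L: (-2)(4) − (8)(4) = -40
L→M: (8)(-6) − (2)(4) = -56
M→N: (2)(-10) − (5)(-6) = 10
N→O: (5)(-8) − (-7)(-10) = -110
O→P: (-7)(-3) − (-10)(-8) = -59
P→J: (-10)(-3) − (-1)(-3) = 27
Σ = -238
Area = |Σ|/2 = 119.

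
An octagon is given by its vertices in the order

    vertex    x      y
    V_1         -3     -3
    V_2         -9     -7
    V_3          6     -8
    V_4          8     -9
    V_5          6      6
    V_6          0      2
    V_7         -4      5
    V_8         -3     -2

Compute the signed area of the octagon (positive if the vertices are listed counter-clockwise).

Apply the shoelace formula: 2A = Σ (x_i·y_{i+1} − x_{i+1}·y_i), indices taken mod 8.
Cross-terms: -6, 114, 10, 102, 12, 8, 23, 3  ⇒  Σ = 266
Signed area = Σ/2 = 133 (positive ⇒ counter-clockwise traversal).

133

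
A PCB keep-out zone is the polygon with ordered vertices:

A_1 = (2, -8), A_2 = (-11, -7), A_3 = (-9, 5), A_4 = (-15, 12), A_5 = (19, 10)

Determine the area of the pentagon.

Apply Gauss's area formula: 2A = Σ (x_i·y_{i+1} − x_{i+1}·y_i), indices taken mod 5.
Σ = (-102) + (-118) + (-33) + (-378) + (-172) = -803
Area = |Σ|/2 = 401.5.

401.5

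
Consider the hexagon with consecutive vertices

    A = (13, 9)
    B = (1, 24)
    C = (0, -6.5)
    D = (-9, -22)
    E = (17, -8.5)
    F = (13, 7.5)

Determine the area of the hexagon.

Apply the surveyor's formula: 2A = Σ (x_i·y_{i+1} − x_{i+1}·y_i), indices taken mod 6.
Σ = (303) + (-6.5) + (-58.5) + (450.5) + (238) + (19.5) = 946
Area = |Σ|/2 = 473.

473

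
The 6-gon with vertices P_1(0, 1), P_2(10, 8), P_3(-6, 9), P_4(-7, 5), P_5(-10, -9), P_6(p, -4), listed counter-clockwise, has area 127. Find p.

Write out the shoelace sum; only the two edges meeting at P_6 involve p:
2·Area = [((-10)·(-4) − p·(-9)) + (p·1 − 0·(-4))] + 274
       = 10·p + 314 = 254
⇒ p = -6.

-6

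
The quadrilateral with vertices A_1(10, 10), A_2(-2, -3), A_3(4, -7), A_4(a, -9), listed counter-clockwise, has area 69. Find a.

The doubled signed area Σ (x_i y_{i+1} − x_{i+1} y_i) is linear in a.
With a=0 it equals 70; the coefficient of a is 17 (from the two edges through A_4).
So 17·a + 70 = 2·69 = 138 ⇒ a = 4.

4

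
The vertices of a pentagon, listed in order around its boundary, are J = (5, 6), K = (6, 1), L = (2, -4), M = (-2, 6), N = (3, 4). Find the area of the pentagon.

40.5

Apply the shoelace (surveyor's) formula: 2A = Σ (x_i·y_{i+1} − x_{i+1}·y_i), indices taken mod 5.
Σ = (-31) + (-26) + (4) + (-26) + (-2) = -81
Area = |Σ|/2 = 40.5.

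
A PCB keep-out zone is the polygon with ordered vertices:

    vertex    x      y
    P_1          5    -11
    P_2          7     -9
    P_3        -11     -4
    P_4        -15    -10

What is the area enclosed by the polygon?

85

Σ = (32) + (-127) + (50) + (215) = 170
Area = |Σ|/2 = 85.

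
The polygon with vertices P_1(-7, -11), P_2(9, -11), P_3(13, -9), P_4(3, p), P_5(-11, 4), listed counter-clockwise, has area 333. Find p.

The doubled signed area Σ (x_i y_{i+1} − x_{i+1} y_i) is linear in p.
With p=0 it equals 426; the coefficient of p is 24 (from the two edges through P_4).
So 24·p + 426 = 2·333 = 666 ⇒ p = 10.

10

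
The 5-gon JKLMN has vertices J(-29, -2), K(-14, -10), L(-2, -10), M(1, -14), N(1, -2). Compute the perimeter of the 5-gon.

76

|JK| = √((15)² + (-8)²) = √289 = 17
|KL| = √((12)² + (0)²) = √144 = 12
|LM| = √((3)² + (-4)²) = √25 = 5
|MN| = √((0)² + (12)²) = √144 = 12
|NJ| = √((-30)² + (0)²) = √900 = 30
Perimeter = 17 + 12 + 5 + 12 + 30 = 76.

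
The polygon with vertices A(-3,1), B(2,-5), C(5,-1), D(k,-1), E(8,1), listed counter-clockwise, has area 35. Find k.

The doubled signed area Σ (x_i y_{i+1} − x_{i+1} y_i) is linear in k.
With k=0 it equals 50; the coefficient of k is 2 (from the two edges through D).
So 2·k + 50 = 2·35 = 70 ⇒ k = 10.

10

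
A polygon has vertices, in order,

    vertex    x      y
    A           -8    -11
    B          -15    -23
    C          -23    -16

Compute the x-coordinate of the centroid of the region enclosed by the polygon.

-46/3

Apply Gauss's area formula. First the cross-terms c_i = x_i·y_{i+1} − x_{i+1}·y_i:
  19, -289, 125  ⇒  2A = -145, A = -72.5.
Then Σ (x_i + x_{i+1})·c_i = 6670, so x̄ = 6670 / (6·(-72.5)) = -46/3.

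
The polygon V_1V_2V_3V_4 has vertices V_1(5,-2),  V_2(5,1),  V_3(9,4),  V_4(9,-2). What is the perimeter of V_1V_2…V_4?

18

|V_1V_2| = √((0)² + (3)²) = √9 = 3
|V_2V_3| = √((4)² + (3)²) = √25 = 5
|V_3V_4| = √((0)² + (-6)²) = √36 = 6
|V_4V_1| = √((-4)² + (0)²) = √16 = 4
Perimeter = 3 + 5 + 6 + 4 = 18.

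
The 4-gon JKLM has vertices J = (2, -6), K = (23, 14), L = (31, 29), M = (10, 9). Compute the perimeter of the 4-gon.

92

|JK| = √((21)² + (20)²) = √841 = 29
|KL| = √((8)² + (15)²) = √289 = 17
|LM| = √((-21)² + (-20)²) = √841 = 29
|MJ| = √((-8)² + (-15)²) = √289 = 17
Perimeter = 29 + 17 + 29 + 17 = 92.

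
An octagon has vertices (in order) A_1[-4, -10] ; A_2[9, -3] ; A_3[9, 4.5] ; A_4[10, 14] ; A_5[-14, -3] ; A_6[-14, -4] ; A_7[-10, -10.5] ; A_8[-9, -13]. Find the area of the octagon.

305.5

Apply the shoelace formula: 2A = Σ (x_i·y_{i+1} − x_{i+1}·y_i), indices taken mod 8.
Cross-terms: 102, 67.5, 81, 166, 14, 107, 35.5, 38  ⇒  Σ = 611
Area = |Σ|/2 = 305.5.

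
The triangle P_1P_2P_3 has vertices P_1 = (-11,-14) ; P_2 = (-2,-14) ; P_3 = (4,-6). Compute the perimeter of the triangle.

|P_1P_2| = √((9)² + (0)²) = √81 = 9
|P_2P_3| = √((6)² + (8)²) = √100 = 10
|P_3P_1| = √((-15)² + (-8)²) = √289 = 17
Perimeter = 9 + 10 + 17 = 36.

36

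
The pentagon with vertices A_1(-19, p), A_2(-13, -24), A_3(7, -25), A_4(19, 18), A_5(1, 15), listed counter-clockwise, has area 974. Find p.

The doubled signed area Σ (x_i y_{i+1} − x_{i+1} y_i) is linear in p.
With p=0 it equals 2102; the coefficient of p is 14 (from the two edges through A_1).
So 14·p + 2102 = 2·974 = 1948 ⇒ p = -11.

-11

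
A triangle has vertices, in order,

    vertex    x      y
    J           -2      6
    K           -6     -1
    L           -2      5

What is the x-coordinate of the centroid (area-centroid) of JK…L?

-10/3

Apply Gauss's area formula. First the cross-terms c_i = x_i·y_{i+1} − x_{i+1}·y_i:
  38, -32, -2  ⇒  2A = 4, A = 2.
Then Σ (x_i + x_{i+1})·c_i = -40, so x̄ = -40 / (6·2) = -10/3.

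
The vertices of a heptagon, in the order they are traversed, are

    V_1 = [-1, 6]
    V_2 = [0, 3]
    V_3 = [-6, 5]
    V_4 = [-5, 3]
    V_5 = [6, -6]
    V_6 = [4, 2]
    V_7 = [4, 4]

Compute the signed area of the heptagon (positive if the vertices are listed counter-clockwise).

53

Apply the shoelace (surveyor's) formula: 2A = Σ (x_i·y_{i+1} − x_{i+1}·y_i), indices taken mod 7.
Σ = (-3) + (18) + (7) + (12) + (36) + (8) + (28) = 106
Signed area = Σ/2 = 53 (positive ⇒ counter-clockwise traversal).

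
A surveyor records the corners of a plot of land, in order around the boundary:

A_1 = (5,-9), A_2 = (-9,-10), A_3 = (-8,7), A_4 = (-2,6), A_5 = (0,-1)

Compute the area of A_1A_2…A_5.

150.5

A_1→A_2: (5)(-10) − (-9)(-9) = -131
A_2→A_3: (-9)(7) − (-8)(-10) = -143
A_3→A_4: (-8)(6) − (-2)(7) = -34
A_4→A_5: (-2)(-1) − (0)(6) = 2
A_5→A_1: (0)(-9) − (5)(-1) = 5
Σ = -301
Area = |Σ|/2 = 150.5.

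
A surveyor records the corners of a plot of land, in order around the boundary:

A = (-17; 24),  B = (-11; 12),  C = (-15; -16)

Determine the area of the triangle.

Apply the shoelace (surveyor's) formula: 2A = Σ (x_i·y_{i+1} − x_{i+1}·y_i), indices taken mod 3.
A→B: (-17)(12) − (-11)(24) = 60
B→C: (-11)(-16) − (-15)(12) = 356
C→A: (-15)(24) − (-17)(-16) = -632
Σ = -216
Area = |Σ|/2 = 108.

108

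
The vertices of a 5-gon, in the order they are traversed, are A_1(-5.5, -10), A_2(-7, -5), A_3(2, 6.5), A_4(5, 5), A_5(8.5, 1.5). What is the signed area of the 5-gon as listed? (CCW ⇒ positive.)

Σ = (-42.5) + (-35.5) + (-22.5) + (-35) + (-76.75) = -212.25
Signed area = Σ/2 = -106.125 (negative ⇒ clockwise traversal).

-106.125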